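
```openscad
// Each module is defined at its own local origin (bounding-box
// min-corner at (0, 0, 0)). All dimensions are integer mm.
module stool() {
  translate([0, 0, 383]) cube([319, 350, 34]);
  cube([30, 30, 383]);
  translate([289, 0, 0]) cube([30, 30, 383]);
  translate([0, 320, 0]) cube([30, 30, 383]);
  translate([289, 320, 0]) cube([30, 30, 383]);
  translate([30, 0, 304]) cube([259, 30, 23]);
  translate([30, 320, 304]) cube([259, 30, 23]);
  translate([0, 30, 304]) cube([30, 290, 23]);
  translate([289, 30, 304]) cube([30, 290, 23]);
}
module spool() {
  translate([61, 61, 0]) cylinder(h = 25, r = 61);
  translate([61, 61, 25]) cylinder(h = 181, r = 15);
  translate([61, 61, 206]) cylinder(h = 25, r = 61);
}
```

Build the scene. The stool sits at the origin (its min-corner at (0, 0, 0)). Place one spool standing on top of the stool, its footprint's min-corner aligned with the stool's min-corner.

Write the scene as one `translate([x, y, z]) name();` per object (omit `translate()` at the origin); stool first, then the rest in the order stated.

stool();
translate([0, 0, 417]) spool();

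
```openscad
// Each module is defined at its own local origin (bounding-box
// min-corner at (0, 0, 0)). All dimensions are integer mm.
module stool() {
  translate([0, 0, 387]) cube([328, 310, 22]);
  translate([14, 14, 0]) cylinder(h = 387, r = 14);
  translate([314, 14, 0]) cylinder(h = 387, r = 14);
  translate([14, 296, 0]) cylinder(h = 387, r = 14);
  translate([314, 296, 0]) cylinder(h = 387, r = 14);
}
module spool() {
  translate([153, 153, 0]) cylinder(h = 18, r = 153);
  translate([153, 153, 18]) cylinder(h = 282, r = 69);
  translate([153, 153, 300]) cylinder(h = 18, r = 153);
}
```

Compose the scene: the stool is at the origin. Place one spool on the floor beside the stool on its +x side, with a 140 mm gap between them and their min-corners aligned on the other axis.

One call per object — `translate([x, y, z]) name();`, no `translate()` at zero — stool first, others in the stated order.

stool();
translate([468, 0, 0]) spool();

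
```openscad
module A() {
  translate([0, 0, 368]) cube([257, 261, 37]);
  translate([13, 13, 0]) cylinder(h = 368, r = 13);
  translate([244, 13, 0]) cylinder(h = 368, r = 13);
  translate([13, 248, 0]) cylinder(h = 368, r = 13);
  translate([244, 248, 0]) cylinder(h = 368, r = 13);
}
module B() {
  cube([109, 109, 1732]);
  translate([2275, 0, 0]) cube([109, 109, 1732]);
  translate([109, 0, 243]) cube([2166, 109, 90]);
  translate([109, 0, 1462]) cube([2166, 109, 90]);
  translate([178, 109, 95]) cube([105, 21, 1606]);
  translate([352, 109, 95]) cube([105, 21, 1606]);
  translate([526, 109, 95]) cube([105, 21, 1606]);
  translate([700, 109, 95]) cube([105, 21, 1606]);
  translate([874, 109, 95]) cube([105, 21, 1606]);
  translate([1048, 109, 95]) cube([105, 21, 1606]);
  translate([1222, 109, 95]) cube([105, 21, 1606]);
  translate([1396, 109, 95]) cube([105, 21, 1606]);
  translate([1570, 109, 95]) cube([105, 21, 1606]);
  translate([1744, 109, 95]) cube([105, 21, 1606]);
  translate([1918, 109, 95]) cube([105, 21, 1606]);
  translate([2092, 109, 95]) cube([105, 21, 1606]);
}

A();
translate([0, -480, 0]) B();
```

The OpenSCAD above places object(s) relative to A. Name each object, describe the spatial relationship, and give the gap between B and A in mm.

The fence section's nearest face is 350 mm from the stool's −y face.

A is a stool. B is a fence section. The fence section is on the floor beside the stool on its −y side. The gap between the fence section and the stool is 350 mm.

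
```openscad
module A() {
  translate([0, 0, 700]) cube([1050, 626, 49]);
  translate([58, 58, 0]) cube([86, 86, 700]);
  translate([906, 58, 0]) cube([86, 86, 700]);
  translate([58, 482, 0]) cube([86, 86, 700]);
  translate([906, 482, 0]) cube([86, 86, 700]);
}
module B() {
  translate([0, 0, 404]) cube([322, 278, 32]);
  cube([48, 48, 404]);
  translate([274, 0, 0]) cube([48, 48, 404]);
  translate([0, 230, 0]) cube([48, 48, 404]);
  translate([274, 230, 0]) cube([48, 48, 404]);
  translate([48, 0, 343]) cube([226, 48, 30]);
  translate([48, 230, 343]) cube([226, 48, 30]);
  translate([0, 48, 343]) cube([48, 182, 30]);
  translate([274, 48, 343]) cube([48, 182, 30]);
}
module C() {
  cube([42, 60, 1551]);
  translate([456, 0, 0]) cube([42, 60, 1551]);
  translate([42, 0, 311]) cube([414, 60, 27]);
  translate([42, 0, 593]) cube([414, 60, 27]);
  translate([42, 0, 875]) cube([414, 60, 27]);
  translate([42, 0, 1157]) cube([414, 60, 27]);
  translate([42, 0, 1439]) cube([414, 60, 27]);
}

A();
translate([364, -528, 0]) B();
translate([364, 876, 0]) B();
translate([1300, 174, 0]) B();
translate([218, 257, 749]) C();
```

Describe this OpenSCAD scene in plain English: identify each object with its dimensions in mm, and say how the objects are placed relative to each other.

A is a table with a 1050×626 mm rectangular top, 49 mm thick, top surface at z = 749 mm, supported by four 86×86 mm square legs, each inset 58 mm from the nearest pair of top edges, running from the floor.

B is a four-legged stool. The seat is 322×278 mm, 32 mm thick, top at z = 436 mm. It stands on four square legs, each 48×48 mm in cross-section, from z = 0 to the seat underside, each flush with a corner of the seat. Four stretchers, 48 mm wide and 30 mm tall, connect adjacent legs with their undersides at z = 343 mm, each running between the inner faces of the legs it joins and aligned with the legs' outer faces on the other axis.

C is a straight ladder. Two 42×60 mm vertical rails, 1551 mm tall, stand 498 mm apart (outside-to-outside) with their front faces coplanar on the −y side. 5 rungs, each 60 mm deep and 27 mm tall, span between the inner faces of the rails, front faces flush with the rails. The lowest rung's underside is at z = 311 mm and rungs are spaced 282 mm apart (underside to underside).

Three stools sit around the table at the −y, +y, +x sides. The ladder is on top of the table.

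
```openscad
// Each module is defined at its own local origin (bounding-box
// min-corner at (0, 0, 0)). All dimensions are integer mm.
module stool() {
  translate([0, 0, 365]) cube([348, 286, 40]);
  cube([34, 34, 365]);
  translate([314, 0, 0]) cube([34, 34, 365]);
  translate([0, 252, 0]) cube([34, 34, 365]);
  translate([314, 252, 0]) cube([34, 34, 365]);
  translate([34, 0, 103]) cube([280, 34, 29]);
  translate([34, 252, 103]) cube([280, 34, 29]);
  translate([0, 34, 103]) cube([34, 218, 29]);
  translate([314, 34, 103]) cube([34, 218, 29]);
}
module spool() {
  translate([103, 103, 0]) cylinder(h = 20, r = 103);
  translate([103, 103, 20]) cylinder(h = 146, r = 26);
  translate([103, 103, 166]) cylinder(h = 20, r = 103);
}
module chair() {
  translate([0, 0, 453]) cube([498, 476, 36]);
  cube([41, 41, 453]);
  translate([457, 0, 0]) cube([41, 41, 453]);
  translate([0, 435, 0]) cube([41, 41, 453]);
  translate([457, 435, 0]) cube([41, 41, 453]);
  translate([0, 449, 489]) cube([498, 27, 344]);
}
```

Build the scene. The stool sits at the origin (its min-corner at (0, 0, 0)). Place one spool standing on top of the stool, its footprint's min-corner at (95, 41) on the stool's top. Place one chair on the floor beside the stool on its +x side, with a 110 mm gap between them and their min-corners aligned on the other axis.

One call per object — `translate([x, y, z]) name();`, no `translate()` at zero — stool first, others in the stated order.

stool();
translate([95, 41, 405]) spool();
translate([458, 0, 0]) chair();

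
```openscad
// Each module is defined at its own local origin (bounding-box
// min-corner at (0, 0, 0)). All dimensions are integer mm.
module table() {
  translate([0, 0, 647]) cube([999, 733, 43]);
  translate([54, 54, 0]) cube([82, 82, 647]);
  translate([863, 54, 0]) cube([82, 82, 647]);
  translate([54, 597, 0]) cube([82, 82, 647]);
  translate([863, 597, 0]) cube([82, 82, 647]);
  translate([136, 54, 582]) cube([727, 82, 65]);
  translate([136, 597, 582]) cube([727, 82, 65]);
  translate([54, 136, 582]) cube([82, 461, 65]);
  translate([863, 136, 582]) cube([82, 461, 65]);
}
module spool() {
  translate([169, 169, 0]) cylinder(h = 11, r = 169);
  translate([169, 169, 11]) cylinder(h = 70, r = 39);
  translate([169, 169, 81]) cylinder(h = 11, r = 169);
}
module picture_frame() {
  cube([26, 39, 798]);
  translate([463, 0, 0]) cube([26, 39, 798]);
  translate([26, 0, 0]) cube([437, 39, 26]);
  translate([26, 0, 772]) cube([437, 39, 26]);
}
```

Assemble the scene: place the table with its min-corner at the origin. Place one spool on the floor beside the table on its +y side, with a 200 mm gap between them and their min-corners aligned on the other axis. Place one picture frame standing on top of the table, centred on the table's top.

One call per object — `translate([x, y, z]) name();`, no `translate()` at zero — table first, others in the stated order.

table();
translate([0, 933, 0]) spool();
translate([255, 347, 690]) picture_frame();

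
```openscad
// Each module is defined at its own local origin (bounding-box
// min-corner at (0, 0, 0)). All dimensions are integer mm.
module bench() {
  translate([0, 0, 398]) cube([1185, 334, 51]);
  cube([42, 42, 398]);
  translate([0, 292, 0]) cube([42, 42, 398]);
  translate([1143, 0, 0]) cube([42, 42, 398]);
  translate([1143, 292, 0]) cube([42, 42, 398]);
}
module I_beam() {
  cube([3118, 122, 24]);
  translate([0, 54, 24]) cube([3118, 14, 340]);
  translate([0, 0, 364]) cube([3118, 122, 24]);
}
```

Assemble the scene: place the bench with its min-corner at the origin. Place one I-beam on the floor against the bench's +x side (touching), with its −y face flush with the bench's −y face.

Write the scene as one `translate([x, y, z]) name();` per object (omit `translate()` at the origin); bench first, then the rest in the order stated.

bench();
translate([1185, 0, 0]) I_beam();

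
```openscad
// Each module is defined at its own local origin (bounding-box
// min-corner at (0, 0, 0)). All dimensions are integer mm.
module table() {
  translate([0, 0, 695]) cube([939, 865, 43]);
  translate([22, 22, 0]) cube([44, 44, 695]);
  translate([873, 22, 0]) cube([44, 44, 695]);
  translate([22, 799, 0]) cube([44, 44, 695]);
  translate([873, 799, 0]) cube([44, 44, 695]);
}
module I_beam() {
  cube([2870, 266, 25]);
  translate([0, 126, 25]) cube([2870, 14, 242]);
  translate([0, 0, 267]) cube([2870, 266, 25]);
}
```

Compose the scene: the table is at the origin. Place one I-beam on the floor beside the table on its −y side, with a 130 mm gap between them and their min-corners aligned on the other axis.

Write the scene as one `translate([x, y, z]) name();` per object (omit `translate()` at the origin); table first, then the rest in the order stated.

table();
translate([0, -396, 0]) I_beam();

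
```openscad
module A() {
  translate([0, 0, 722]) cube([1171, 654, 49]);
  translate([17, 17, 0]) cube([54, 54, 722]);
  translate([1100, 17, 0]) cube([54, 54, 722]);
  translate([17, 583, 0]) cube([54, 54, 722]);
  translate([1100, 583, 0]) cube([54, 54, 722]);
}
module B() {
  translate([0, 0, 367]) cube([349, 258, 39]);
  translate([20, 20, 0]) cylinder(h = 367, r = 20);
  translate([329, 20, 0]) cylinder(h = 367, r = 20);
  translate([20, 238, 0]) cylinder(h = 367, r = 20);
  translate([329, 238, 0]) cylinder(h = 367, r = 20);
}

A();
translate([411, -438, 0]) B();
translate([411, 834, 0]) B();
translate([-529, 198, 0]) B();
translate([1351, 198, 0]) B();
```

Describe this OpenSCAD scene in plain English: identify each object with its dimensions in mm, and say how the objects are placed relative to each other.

A is a rectangular dining table. The top is 1171×654×49 mm with its upper surface at z = 771 mm. It stands on four 54×54 mm square legs, each inset 17 mm from the nearest pair of top edges, running from the floor to the underside of the top.

B is a four-legged stool. The seat is a 349×258×39 mm slab whose top surface is at z = 406 mm; four round legs, each 40 mm in diameter, run from the floor (z = 0) to the underside of the seat, each leg's axis is inset half a diameter from the nearest pair of seat edges (so the leg's bounding box is flush with the corner).

Four stools sit around the table at the −y, +y, −x, +x sides.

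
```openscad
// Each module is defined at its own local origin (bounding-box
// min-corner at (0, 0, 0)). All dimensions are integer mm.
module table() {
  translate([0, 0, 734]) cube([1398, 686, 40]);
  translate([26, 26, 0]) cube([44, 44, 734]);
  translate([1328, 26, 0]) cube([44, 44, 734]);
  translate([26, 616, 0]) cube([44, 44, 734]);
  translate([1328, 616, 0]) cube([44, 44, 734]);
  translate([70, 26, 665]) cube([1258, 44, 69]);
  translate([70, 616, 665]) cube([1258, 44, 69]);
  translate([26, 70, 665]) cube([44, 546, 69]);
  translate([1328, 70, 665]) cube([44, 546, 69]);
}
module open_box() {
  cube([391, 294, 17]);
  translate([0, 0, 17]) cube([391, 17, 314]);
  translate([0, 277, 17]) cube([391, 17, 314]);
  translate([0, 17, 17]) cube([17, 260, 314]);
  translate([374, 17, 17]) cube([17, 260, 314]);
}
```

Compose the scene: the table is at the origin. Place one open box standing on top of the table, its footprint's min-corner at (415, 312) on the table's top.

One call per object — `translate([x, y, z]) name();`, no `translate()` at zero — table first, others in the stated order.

table();
translate([415, 312, 774]) open_box();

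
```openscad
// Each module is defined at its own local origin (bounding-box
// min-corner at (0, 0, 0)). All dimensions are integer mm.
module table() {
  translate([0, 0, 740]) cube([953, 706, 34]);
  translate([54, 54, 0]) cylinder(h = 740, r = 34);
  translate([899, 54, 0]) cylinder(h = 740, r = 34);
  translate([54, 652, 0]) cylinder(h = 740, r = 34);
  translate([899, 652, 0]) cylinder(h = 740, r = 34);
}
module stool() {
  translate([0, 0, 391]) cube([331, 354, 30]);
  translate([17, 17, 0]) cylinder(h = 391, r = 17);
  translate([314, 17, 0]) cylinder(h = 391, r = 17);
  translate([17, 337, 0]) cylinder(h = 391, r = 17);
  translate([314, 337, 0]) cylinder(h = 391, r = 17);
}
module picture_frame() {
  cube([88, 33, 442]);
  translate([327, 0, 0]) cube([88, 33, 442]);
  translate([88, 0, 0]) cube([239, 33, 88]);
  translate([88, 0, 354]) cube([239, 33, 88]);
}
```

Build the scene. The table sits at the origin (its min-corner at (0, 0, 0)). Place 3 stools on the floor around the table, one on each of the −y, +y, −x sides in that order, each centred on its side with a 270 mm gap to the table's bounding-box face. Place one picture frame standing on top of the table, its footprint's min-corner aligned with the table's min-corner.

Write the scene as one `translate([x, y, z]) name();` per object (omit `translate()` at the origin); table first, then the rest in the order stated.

table();
translate([311, -624, 0]) stool();
translate([311, 976, 0]) stool();
translate([-601, 176, 0]) stool();
translate([0, 0, 774]) picture_frame();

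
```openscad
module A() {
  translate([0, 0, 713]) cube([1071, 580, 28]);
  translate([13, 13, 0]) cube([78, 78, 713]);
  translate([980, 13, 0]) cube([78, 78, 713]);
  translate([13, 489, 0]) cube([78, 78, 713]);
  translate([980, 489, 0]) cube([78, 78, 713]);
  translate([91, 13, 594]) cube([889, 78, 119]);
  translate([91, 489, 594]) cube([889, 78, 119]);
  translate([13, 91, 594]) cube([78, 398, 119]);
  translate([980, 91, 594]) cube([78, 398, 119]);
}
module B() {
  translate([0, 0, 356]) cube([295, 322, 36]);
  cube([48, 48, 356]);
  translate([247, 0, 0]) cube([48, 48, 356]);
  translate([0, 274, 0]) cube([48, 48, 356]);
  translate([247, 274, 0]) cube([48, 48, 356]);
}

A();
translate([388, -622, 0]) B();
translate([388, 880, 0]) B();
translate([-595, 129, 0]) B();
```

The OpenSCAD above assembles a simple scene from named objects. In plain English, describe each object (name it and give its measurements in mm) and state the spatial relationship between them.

A is a table with a 1071×580 mm rectangular top, 28 mm thick, top surface at z = 741 mm, supported by four 78×78 mm square legs, each inset 13 mm from the nearest pair of top edges, running from the floor. Four apron rails, 78 mm thick and 119 mm tall, run between adjacent legs with their top edges flush with the underside of the top and their outer faces flush with the legs' outer faces.

B is a four-legged stool. The seat is a 295×322×36 mm slab whose top surface is at z = 392 mm; four square legs, each 48×48 mm in cross-section, run from the floor (z = 0) to the underside of the seat, each flush with a corner of the seat.

Three stools sit around the table at the −y, +y, −x sides.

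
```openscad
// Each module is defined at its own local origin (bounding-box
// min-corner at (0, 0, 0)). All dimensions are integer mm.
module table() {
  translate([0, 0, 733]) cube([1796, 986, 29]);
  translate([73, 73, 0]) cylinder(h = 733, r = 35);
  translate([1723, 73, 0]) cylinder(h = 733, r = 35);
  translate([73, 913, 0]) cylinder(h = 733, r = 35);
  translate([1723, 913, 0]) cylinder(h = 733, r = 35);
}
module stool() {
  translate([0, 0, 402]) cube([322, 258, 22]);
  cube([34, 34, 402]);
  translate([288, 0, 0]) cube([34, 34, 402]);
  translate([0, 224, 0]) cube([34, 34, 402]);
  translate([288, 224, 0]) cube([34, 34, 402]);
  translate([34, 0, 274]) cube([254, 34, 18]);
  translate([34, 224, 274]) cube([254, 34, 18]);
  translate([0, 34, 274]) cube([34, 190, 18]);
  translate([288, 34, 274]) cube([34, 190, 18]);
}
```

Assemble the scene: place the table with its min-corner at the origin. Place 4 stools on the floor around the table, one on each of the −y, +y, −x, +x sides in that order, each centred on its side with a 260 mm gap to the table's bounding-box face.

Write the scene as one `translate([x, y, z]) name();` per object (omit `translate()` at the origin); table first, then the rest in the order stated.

table();
translate([737, -518, 0]) stool();
translate([737, 1246, 0]) stool();
translate([-582, 364, 0]) stool();
translate([2056, 364, 0]) stool();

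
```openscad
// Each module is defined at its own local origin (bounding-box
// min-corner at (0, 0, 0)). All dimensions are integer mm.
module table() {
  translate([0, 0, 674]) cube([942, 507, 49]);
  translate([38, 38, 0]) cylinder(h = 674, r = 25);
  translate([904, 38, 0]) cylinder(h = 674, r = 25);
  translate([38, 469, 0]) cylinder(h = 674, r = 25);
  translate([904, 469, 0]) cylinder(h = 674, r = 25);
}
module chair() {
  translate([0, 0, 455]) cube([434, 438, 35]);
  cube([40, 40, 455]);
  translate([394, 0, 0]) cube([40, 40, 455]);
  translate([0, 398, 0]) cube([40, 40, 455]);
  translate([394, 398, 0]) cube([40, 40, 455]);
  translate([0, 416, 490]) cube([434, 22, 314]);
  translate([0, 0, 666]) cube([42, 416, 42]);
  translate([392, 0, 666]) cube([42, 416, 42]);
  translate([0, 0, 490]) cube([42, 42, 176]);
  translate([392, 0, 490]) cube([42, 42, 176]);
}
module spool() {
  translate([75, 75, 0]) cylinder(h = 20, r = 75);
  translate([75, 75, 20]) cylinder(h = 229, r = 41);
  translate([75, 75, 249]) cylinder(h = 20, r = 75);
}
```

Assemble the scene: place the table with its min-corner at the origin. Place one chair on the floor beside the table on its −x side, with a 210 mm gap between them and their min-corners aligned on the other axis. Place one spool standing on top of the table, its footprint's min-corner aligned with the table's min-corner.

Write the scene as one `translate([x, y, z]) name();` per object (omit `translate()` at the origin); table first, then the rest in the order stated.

table();
translate([-644, 0, 0]) chair();
translate([0, 0, 723]) spool();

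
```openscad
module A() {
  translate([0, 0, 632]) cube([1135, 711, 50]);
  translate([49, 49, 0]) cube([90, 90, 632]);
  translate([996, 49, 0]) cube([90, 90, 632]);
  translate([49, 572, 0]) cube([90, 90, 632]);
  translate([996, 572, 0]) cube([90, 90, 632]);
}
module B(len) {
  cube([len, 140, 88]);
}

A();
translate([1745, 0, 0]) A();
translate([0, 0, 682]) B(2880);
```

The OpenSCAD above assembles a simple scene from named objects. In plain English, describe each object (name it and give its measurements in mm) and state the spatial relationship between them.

A is a table: top 1135 mm (x) × 711 mm (y), 50 mm thick, upper face at z = 682 mm, on four 90×90 mm square legs, each inset 49 mm from the nearest pair of top edges, running from z = 0 to the bottom of the top.

B is a rectangular beam 2880 mm long (x), 140 mm deep (y), 88 mm thick (z).

The beam spans the tops of two tables placed 610 mm apart, resting at z = 682 mm.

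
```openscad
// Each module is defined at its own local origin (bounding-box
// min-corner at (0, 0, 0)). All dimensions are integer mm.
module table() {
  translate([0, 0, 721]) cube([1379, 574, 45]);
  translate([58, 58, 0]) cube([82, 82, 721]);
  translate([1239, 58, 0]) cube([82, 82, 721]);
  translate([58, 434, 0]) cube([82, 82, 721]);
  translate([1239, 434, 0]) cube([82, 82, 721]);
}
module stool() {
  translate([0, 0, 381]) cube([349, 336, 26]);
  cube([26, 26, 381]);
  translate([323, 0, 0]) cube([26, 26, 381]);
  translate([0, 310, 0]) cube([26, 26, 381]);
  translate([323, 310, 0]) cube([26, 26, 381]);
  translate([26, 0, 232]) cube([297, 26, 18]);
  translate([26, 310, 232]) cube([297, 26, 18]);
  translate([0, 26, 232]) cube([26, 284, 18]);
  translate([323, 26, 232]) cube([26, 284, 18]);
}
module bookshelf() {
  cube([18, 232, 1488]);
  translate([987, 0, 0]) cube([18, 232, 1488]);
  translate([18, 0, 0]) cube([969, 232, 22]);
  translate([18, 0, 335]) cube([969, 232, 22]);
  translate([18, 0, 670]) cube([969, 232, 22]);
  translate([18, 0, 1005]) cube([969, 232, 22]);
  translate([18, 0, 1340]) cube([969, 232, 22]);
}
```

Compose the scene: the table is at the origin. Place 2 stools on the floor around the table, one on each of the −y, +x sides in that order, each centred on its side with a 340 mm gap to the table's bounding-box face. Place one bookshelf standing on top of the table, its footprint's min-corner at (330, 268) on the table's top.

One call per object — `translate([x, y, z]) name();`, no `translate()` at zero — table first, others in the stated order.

table();
translate([515, -676, 0]) stool();
translate([1719, 119, 0]) stool();
translate([330, 268, 766]) bookshelf();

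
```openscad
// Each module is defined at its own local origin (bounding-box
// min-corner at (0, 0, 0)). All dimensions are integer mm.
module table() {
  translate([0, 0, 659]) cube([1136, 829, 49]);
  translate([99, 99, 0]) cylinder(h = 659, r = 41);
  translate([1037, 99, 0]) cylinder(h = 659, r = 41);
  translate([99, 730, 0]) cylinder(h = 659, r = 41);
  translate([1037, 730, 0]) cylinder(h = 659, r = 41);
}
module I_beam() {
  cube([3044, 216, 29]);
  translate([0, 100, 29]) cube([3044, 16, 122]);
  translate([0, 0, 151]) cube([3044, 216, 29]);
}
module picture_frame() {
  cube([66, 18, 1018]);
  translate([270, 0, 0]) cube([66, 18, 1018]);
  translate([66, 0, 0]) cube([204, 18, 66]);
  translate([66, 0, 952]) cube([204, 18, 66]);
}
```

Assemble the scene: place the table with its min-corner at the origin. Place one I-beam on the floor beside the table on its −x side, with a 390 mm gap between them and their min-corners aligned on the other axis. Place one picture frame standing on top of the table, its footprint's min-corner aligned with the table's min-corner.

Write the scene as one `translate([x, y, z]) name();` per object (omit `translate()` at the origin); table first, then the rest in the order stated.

table();
translate([-3434, 0, 0]) I_beam();
translate([0, 0, 708]) picture_frame();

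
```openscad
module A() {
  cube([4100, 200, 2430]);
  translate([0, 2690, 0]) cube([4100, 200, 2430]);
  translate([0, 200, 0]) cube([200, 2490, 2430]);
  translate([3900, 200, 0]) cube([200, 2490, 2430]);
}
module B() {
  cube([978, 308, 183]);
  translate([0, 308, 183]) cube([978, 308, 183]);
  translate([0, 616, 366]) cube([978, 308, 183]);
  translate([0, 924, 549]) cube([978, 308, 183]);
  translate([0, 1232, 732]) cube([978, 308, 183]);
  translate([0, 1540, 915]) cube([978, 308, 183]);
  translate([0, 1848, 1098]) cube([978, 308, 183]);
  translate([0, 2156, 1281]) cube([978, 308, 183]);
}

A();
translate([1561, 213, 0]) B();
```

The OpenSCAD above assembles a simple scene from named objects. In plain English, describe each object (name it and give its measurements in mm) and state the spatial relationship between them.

A is a box-shaped house frame (walls only): outside footprint 4100×2890 mm, wall height 2430 mm, wall thickness 200 mm. The two y-facing walls run the full x-width; the two x-facing walls fit between the inner faces of the y-facing walls.

B is a straight staircase of 8 solid steps. Each step is 978 mm wide (x), 308 mm deep (y, the going) and 183 mm tall (the rise). The first step rests on the floor; each subsequent step sits one going further in +y and one rise higher in +z, directly behind and above the previous step with no overlap.

The staircase sits inside the house frame, centred.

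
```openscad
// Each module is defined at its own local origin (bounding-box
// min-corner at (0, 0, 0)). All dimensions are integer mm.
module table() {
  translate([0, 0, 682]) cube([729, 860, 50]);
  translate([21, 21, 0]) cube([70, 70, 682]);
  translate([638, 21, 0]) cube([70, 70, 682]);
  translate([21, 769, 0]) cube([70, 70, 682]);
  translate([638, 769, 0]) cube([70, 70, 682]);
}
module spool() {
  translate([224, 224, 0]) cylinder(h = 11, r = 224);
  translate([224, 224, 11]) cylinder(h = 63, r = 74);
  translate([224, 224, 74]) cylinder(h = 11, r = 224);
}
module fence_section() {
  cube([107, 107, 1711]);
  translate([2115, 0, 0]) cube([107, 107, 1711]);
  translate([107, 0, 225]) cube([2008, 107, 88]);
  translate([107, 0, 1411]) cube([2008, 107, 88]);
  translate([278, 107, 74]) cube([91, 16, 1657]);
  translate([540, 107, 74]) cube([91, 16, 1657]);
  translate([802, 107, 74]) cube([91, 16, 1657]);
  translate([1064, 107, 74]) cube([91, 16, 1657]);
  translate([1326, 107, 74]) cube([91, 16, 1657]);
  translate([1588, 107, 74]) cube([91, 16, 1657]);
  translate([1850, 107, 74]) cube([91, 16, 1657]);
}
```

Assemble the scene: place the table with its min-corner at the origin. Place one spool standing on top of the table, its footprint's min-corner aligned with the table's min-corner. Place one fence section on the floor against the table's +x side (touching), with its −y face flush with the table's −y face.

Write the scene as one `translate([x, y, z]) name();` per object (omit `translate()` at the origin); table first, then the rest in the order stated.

table();
translate([0, 0, 732]) spool();
translate([729, 0, 0]) fence_section();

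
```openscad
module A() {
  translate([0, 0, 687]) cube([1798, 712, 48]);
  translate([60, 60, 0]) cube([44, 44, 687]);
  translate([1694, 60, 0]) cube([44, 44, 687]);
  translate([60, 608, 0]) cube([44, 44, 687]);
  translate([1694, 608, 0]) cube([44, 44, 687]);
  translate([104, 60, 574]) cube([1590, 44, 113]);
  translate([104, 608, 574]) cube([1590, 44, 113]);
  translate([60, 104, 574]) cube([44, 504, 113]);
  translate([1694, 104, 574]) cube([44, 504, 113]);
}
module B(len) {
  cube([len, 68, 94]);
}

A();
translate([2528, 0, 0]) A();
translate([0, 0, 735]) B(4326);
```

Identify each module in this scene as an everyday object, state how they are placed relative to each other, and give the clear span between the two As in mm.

A is a table. B is a beam. A beam spans the tops of two tables. The clear span between the two tables is 730 mm.

Second table starts at x = 2528; first ends at x = 1798; clear span = 2528 − 1798 = 730 mm.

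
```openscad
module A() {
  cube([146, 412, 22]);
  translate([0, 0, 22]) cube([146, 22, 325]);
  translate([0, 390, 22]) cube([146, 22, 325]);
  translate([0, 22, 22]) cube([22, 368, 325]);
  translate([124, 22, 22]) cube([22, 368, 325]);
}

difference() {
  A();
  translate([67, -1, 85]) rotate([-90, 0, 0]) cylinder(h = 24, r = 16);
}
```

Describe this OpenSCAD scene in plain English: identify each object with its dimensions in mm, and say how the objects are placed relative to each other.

A is an open-topped rectangular box: outside dimensions 146×412×347 mm, with a uniform wall and base thickness of 22 mm. The base is a full 146×412 slab on the floor; four walls sit on top of the base. The front and back walls (the −y and +y sides) span the full width; the two side walls fit between them.

The open box has a circular hole of radius 16 mm through its front wall, centred at (x = 67, z = 85).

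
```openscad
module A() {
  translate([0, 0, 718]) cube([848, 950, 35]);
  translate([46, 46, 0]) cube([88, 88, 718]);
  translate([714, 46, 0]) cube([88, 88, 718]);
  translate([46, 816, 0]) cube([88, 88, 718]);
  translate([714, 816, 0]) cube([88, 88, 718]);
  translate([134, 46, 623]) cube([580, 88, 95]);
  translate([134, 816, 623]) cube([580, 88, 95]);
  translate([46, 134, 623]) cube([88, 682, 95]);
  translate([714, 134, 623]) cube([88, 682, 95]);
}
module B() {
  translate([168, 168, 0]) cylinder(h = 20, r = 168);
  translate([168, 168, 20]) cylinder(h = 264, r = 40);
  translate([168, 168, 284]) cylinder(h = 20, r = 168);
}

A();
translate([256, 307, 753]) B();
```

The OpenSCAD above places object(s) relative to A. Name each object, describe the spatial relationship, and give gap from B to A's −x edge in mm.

A is a table. B is a spool. The spool is on top of the table, centred. The gap from the spool to the table's −x edge is 256 mm.

The spool's min-x is at 256; the table's min-x is 0; gap = 256 mm.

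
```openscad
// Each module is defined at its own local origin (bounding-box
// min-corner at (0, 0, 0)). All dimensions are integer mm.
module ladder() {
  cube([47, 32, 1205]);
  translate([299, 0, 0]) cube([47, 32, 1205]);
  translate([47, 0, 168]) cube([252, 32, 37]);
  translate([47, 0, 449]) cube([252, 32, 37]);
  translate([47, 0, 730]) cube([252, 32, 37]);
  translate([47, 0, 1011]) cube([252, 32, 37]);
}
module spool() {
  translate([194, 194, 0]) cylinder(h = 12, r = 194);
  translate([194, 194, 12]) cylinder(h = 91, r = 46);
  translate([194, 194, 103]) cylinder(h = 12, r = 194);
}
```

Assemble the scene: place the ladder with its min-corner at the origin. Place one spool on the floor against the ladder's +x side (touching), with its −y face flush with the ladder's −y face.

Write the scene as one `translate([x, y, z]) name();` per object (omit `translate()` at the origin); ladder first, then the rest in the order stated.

ladder();
translate([346, 0, 0]) spool();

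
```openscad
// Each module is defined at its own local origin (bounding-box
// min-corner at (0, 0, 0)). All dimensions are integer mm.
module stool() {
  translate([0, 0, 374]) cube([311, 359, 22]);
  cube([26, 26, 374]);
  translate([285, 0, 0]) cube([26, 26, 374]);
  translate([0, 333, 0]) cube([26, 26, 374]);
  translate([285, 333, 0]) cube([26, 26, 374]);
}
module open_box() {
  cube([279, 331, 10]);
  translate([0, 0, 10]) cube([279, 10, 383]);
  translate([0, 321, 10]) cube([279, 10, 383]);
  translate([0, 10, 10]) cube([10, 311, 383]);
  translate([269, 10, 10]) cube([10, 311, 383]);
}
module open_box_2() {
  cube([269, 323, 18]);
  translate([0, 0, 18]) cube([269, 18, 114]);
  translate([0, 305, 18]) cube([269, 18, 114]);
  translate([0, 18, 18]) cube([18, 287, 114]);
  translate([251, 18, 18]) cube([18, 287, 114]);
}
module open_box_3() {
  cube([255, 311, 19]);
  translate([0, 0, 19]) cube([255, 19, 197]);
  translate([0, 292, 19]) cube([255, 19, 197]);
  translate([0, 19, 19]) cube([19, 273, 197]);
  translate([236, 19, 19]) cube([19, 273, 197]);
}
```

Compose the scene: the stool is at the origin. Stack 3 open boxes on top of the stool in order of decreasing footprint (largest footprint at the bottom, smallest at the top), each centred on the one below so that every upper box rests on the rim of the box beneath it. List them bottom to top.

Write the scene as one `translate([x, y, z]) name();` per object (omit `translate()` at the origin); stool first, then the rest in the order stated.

stool();
translate([16, 14, 396]) open_box();
translate([21, 18, 789]) open_box_2();
translate([28, 24, 921]) open_box_3();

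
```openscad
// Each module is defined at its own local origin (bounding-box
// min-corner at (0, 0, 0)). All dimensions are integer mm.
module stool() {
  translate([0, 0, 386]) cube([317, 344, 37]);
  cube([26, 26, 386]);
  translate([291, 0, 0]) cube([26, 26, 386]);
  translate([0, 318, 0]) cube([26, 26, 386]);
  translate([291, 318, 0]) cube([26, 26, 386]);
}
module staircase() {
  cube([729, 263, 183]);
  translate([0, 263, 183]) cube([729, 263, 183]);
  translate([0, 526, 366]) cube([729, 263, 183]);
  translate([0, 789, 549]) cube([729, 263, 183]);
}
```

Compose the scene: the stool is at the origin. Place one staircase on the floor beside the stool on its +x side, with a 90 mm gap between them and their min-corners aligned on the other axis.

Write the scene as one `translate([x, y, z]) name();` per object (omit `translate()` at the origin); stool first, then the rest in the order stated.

stool();
translate([407, 0, 0]) staircase();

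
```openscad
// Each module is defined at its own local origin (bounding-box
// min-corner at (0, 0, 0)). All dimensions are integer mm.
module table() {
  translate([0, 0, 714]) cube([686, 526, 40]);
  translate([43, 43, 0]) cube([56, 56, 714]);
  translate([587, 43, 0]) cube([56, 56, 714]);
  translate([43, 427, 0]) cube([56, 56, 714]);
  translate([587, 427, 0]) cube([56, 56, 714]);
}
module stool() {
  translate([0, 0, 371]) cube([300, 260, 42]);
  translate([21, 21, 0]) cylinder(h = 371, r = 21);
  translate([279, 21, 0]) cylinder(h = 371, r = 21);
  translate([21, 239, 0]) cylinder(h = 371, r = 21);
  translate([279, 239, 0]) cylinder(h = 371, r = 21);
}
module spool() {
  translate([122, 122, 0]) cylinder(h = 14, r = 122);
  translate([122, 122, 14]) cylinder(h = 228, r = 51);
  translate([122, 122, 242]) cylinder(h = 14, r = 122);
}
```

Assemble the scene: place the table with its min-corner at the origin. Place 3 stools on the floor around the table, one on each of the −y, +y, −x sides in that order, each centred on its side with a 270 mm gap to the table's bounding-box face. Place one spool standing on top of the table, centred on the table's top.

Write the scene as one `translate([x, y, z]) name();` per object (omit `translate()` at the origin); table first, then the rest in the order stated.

table();
translate([193, -530, 0]) stool();
translate([193, 796, 0]) stool();
translate([-570, 133, 0]) stool();
translate([221, 141, 754]) spool();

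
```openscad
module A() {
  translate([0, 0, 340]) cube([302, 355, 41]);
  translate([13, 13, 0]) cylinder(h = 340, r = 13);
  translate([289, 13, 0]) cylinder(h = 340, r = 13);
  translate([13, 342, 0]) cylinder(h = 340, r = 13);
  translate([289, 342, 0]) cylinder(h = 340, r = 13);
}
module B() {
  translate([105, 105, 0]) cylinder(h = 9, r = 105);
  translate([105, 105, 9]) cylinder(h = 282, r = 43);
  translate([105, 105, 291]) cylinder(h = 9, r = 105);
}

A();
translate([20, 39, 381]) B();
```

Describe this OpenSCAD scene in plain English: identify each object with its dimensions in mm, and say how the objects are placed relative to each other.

A is a four-legged stool. The seat is 302×355 mm, 41 mm thick, top at z = 381 mm. It stands on four round legs, each 26 mm in diameter, from z = 0 to the seat underside, each leg's axis is inset half a diameter from the nearest pair of seat edges (so the leg's bounding box is flush with the corner).

B is a spool: two coaxial disc flanges of radius 105 mm and thickness 9 mm, joined by a core cylinder of radius 43 mm and height 282 mm. The lower flange rests on z = 0 and the three cylinders share a vertical axis.

The spool is on top of the stool.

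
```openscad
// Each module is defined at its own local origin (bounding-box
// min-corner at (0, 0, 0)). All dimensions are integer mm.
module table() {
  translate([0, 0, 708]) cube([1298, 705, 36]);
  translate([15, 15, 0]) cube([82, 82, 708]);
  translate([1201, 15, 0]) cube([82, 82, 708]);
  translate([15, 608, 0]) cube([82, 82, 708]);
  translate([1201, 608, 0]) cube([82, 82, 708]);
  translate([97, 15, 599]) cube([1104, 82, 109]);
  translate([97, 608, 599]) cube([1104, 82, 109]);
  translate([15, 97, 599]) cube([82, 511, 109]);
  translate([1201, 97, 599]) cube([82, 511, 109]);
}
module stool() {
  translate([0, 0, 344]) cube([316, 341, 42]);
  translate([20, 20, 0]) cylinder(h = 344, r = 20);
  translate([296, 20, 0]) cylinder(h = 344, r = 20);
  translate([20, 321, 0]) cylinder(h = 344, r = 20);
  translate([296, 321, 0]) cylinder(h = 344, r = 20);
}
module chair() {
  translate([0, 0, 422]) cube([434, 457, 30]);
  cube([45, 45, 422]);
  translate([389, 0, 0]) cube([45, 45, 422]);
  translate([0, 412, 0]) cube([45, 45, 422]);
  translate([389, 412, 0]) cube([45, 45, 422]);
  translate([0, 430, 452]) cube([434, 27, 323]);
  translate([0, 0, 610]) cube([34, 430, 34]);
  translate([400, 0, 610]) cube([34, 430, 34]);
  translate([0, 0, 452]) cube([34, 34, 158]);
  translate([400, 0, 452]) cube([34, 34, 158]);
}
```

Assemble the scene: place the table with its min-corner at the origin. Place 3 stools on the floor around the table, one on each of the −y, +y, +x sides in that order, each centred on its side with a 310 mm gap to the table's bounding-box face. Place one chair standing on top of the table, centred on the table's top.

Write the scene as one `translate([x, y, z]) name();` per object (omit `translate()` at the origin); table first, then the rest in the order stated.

table();
translate([491, -651, 0]) stool();
translate([491, 1015, 0]) stool();
translate([1608, 182, 0]) stool();
translate([432, 124, 744]) chair();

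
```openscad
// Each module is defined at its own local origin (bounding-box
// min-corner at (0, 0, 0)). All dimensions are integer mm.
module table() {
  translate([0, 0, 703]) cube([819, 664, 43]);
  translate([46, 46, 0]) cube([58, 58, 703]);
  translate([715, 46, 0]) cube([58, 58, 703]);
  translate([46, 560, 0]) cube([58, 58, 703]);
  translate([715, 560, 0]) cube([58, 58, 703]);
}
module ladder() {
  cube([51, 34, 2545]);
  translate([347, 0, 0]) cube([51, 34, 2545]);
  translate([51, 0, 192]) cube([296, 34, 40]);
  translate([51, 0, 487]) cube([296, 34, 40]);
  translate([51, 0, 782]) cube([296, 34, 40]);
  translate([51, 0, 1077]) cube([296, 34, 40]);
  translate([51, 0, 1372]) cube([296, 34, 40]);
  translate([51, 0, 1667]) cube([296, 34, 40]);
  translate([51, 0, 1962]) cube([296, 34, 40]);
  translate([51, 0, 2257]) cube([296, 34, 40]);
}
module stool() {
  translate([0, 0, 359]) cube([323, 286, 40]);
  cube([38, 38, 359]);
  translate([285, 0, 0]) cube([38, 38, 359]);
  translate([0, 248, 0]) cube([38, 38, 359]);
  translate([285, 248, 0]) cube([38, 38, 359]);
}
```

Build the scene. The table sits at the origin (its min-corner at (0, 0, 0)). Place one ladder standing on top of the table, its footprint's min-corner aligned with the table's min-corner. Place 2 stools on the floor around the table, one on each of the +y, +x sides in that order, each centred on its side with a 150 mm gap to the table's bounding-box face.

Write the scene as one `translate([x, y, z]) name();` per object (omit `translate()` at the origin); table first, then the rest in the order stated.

table();
translate([0, 0, 746]) ladder();
translate([248, 814, 0]) stool();
translate([969, 189, 0]) stool();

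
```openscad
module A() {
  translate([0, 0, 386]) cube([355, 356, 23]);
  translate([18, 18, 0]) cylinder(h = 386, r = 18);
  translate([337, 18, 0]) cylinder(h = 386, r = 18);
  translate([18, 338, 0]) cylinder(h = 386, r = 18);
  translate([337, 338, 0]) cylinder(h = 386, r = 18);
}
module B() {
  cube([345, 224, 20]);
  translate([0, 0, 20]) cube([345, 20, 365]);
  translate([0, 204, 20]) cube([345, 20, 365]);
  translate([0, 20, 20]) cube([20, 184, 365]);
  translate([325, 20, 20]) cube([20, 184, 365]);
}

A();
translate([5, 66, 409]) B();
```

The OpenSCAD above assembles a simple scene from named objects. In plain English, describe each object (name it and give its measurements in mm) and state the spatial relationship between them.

A is a four-legged stool. The seat is 355×356 mm, 23 mm thick, top at z = 409 mm. It stands on four round legs, each 36 mm in diameter, from z = 0 to the seat underside, each leg's axis is inset half a diameter from the nearest pair of seat edges (so the leg's bounding box is flush with the corner).

B is an open-topped rectangular box: outside dimensions 345×224×385 mm, with a uniform wall and base thickness of 20 mm. The base is a full 345×224 slab on the floor; four walls sit on top of the base. The front and back walls (the −y and +y sides) span the full width; the two side walls fit between them.

The open box is on top of the stool, centred.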